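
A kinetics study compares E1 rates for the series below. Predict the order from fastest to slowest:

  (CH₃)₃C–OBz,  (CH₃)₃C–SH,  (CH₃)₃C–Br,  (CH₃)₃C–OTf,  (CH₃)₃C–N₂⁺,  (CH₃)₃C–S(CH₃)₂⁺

Same R in every case — rank the leaving groups.
Rank by basicity of the departing species: weakest base leaves most easily.
(CH₃)₃C–N₂⁺ loses N₂: no meaningful conjugate acid; N₂ departs as an exceptionally stable neutral molecule
(CH₃)₃C–OTf loses OTf⁻: pKₐ(CF₃SO₃H (triflic acid)) ≈ -14
(CH₃)₃C–Br loses Br⁻: pKₐ(HBr) ≈ -9
(CH₃)₃C–S(CH₃)₂⁺ loses SR'₂: pKₐ(R'₂SH⁺) ≈ -7
(CH₃)₃C–OBz loses PhCOO⁻: pKₐ(C₆H₅COOH) ≈ 4.2
(CH₃)₃C–SH loses HS⁻: pKₐ(H₂S) ≈ 7

(CH₃)₃C–N₂⁺ > (CH₃)₃C–OTf > (CH₃)₃C–Br > (CH₃)₃C–S(CH₃)₂⁺ > (CH₃)₃C–OBz > (CH₃)₃C–SH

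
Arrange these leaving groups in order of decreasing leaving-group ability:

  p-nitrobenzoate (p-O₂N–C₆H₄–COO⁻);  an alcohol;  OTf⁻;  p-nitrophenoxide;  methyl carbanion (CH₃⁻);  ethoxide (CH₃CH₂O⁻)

OTf⁻: pKₐ(CF₃SO₃H (triflic acid)) ≈ -14 — charge spread over three oxygens and a CF₃ group; the premier leaving group in synthesis
an alcohol: pKₐ(R'OH₂⁺) ≈ -2.4 — neutral; leaves from a protonated ether (an oxonium ion, R–O(H)R'⁺)
p-nitrobenzoate (p-O₂N–C₆H₄–COO⁻): pKₐ(p-nitrobenzoic acid) ≈ 3.4 — electron-withdrawing nitro group stabilises the carboxylate
p-nitrophenoxide: pKₐ(p-nitrophenol) ≈ 7.2
ethoxide (CH₃CH₂O⁻): pKₐ(CH₃CH₂OH) ≈ 16 — strong base; alkoxides do not leave unassisted
methyl carbanion (CH₃⁻): pKₐ(CH₄) ≈ 48 — unstabilised carbanion; the worst conceivable leaving group

OTf⁻ > an alcohol > p-nitrobenzoate (p-O₂N–C₆H₄–COO⁻) > p-nitrophenoxide > ethoxide (CH₃CH₂O⁻) > methyl carbanion (CH₃⁻)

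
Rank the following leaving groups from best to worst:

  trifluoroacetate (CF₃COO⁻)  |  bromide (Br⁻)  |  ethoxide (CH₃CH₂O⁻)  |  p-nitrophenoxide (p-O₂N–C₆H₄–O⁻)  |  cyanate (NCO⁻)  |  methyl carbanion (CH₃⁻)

Rank by basicity of the departing species: weakest base leaves most easily.
bromide (Br⁻): pKₐ(HBr) ≈ -9 — weak base; good leaving group
trifluoroacetate (CF₃COO⁻): pKₐ(CF₃COOH) ≈ 0.2 — strongly electron-withdrawing CF₃ stabilises the carboxylate
cyanate (NCO⁻): pKₐ(HOCN) ≈ 3.5
p-nitrophenoxide (p-O₂N–C₆H₄–O⁻): pKₐ(p-nitrophenol) ≈ 7.2
ethoxide (CH₃CH₂O⁻): pKₐ(CH₃CH₂OH) ≈ 16 — strong base; alkoxides do not leave unassisted
methyl carbanion (CH₃⁻): pKₐ(CH₄) ≈ 48

bromide (Br⁻) > trifluoroacetate (CF₃COO⁻) > cyanate (NCO⁻) > p-nitrophenoxide (p-O₂N–C₆H₄–O⁻) > ethoxide (CH₃CH₂O⁻) > methyl carbanion (CH₃⁻)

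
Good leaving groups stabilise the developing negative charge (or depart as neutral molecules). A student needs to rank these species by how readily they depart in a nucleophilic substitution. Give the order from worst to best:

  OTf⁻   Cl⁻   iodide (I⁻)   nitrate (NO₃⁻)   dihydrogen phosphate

OTf⁻: pKₐ(CF₃SO₃H (triflic acid)) ≈ -14
iodide (I⁻): pKₐ(HI) ≈ -10
Cl⁻: pKₐ(HCl) ≈ -7
nitrate (NO₃⁻): pKₐ(HNO₃) ≈ -1.3
dihydrogen phosphate: pKₐ(H₃PO₄) ≈ 2.1
Listed from poorest to best leaving group as asked.

dihydrogen phosphate < nitrate (NO₃⁻) < Cl⁻ < iodide (I⁻) < OTf⁻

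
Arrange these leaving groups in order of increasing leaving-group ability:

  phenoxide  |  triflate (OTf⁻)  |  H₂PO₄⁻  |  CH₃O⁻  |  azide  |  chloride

CH₃O⁻ < phenoxide < azide < H₂PO₄⁻ < chloride < triflate (OTf⁻)

triflate (OTf⁻): pKₐ(CF₃SO₃H (triflic acid)) ≈ -14
chloride: pKₐ(HCl) ≈ -7
H₂PO₄⁻: pKₐ(H₃PO₄) ≈ 2.1
azide: pKₐ(HN₃) ≈ 4.7
phenoxide: pKₐ(C₆H₅OH (phenol)) ≈ 10
CH₃O⁻: pKₐ(CH₃OH) ≈ 15.5
Listed from poorest to best leaving group as asked.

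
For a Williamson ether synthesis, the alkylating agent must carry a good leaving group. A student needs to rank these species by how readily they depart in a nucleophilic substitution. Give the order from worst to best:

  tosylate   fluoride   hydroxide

hydroxide < fluoride < tosylate

Rank by basicity of the departing species: weakest base leaves most easily.
tosylate: pKₐ(p-CH₃C₆H₄SO₃H (TsOH)) ≈ -2.8 — resonance-delocalised arenesulfonate
fluoride: pKₐ(HF) ≈ 3.2
hydroxide: pKₐ(H₂O) ≈ 15.7 — strong base; essentially never leaves without prior activation
Reversing gives the worst-to-best order requested.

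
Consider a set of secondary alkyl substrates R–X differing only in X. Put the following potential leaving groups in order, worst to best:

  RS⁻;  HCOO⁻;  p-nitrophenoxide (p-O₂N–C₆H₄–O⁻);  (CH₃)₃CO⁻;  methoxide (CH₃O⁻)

(CH₃)₃CO⁻ < methoxide (CH₃O⁻) < RS⁻ < p-nitrophenoxide (p-O₂N–C₆H₄–O⁻) < HCOO⁻

The more stable X⁻ (or X) is on its own — i.e. the weaker a base it is — the better a leaving group it makes.
HCOO⁻: pKₐ(HCOOH) ≈ 3.8
p-nitrophenoxide (p-O₂N–C₆H₄–O⁻): pKₐ(p-nitrophenol) ≈ 7.2
RS⁻: pKₐ(RSH (a thiol)) ≈ 10.5
methoxide (CH₃O⁻): pKₐ(CH₃OH) ≈ 15.5
(CH₃)₃CO⁻: pKₐ(t-BuOH) ≈ 18
Reversing gives the worst-to-best order requested.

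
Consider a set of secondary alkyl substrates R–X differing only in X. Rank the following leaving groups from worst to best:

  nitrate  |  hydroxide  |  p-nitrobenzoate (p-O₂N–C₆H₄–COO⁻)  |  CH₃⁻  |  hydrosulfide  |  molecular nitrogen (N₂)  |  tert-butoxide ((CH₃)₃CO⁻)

molecular nitrogen (N₂): no meaningful conjugate acid; N₂ departs as an exceptionally stable neutral molecule
nitrate: pKₐ(HNO₃) ≈ -1.3
p-nitrobenzoate (p-O₂N–C₆H₄–COO⁻): pKₐ(p-nitrobenzoic acid) ≈ 3.4
hydrosulfide: pKₐ(H₂S) ≈ 7
hydroxide: pKₐ(H₂O) ≈ 15.7
tert-butoxide ((CH₃)₃CO⁻): pKₐ(t-BuOH) ≈ 18
CH₃⁻: pKₐ(CH₄) ≈ 48
Listed from poorest to best leaving group as asked.

CH₃⁻ < tert-butoxide ((CH₃)₃CO⁻) < hydroxide < hydrosulfide < p-nitrobenzoate (p-O₂N–C₆H₄–COO⁻) < nitrate < molecular nitrogen (N₂)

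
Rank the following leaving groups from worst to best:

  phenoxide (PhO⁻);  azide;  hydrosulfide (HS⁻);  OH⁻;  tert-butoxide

tert-butoxide < OH⁻ < phenoxide (PhO⁻) < hydrosulfide (HS⁻) < azide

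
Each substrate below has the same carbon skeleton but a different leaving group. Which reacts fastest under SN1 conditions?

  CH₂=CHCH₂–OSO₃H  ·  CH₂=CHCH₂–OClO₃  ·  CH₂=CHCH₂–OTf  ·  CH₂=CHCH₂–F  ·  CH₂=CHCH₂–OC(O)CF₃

Identical carbon frameworks mean the comparison reduces to leaving-group quality.
The more stable X⁻ (or X) is on its own — i.e. the weaker a base it is — the better a leaving group it makes.
CH₂=CHCH₂–OTf loses OTf⁻: pKₐ(CF₃SO₃H (triflic acid)) ≈ -14
CH₂=CHCH₂–OClO₃ loses ClO₄⁻: pKₐ(HClO₄) ≈ -10
CH₂=CHCH₂–OSO₃H loses HSO₄⁻: pKₐ(H₂SO₄) ≈ -3
CH₂=CHCH₂–OC(O)CF₃ loses CF₃COO⁻: pKₐ(CF₃COOH) ≈ 0.2
CH₂=CHCH₂–F loses F⁻: pKₐ(HF) ≈ 3.2

CH₂=CHCH₂–OTf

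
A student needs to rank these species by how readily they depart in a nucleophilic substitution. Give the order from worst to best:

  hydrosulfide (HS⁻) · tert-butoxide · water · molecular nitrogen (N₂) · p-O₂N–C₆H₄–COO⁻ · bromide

A good leaving group is a weak base: the lower the pKₐ of its conjugate acid, the more readily it departs.
molecular nitrogen (N₂): no meaningful conjugate acid; N₂ departs as an exceptionally stable neutral molecule
bromide: pKₐ(HBr) ≈ -9 — weak base; good leaving group
water: pKₐ(H₃O⁺) ≈ -1.7
p-O₂N–C₆H₄–COO⁻: pKₐ(p-nitrobenzoic acid) ≈ 3.4 — electron-withdrawing nitro group stabilises the carboxylate
hydrosulfide (HS⁻): pKₐ(H₂S) ≈ 7
tert-butoxide: pKₐ(t-BuOH) ≈ 18 — bulky, strongly basic alkoxide
Listed from poorest to best leaving group as asked.

tert-butoxide < hydrosulfide (HS⁻) < p-O₂N–C₆H₄–COO⁻ < water < bromide < molecular nitrogen (N₂)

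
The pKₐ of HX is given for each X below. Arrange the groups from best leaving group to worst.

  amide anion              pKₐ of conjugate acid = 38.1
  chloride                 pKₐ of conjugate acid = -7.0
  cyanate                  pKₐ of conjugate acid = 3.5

Lower conjugate-acid pKₐ ⇒ weaker base ⇒ better leaving group.
Sorting by the given values: chloride (-7.0), cyanate (3.5), amide anion (38.1).

chloride > cyanate > amide anion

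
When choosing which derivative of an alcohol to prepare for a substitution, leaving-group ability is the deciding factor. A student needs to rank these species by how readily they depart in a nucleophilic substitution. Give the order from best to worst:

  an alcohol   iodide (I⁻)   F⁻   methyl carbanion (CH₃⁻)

iodide (I⁻) > an alcohol > F⁻ > methyl carbanion (CH₃⁻)

Rank by basicity of the departing species: weakest base leaves most easily.
iodide (I⁻): pKₐ(HI) ≈ -10 — large, highly polarisable; very weak base
an alcohol: pKₐ(R'OH₂⁺) ≈ -2.4 — neutral; leaves from a protonated ether (an oxonium ion, R–O(H)R'⁺)
F⁻: pKₐ(HF) ≈ 3.2 — small and strongly basic; the poor halide leaving group
methyl carbanion (CH₃⁻): pKₐ(CH₄) ≈ 48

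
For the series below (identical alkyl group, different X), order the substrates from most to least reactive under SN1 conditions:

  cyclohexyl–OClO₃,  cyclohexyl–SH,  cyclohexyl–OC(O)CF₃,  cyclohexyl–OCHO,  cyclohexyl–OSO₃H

Identical carbon frameworks mean the comparison reduces to leaving-group quality.
A good leaving group is a weak base: the lower the pKₐ of its conjugate acid, the more readily it departs.
cyclohexyl–OClO₃ loses ClO₄⁻: pKₐ(HClO₄) ≈ -10
cyclohexyl–OSO₃H loses HSO₄⁻: pKₐ(H₂SO₄) ≈ -3
cyclohexyl–OC(O)CF₃ loses CF₃COO⁻: pKₐ(CF₃COOH) ≈ 0.2
cyclohexyl–OCHO loses HCOO⁻: pKₐ(HCOOH) ≈ 3.8
cyclohexyl–SH loses HS⁻: pKₐ(H₂S) ≈ 7

cyclohexyl–OClO₃ > cyclohexyl–OSO₃H > cyclohexyl–OC(O)CF₃ > cyclohexyl–OCHO > cyclohexyl–SH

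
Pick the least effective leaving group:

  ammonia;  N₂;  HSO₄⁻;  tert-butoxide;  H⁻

H⁻

A good leaving group is a weak base: the lower the pKₐ of its conjugate acid, the more readily it departs.
N₂: no meaningful conjugate acid; N₂ departs as an exceptionally stable neutral molecule
HSO₄⁻: pKₐ(H₂SO₄) ≈ -3
ammonia: pKₐ(NH₄⁺) ≈ 9.2
tert-butoxide: pKₐ(t-BuOH) ≈ 18
H⁻: pKₐ(H₂) ≈ 36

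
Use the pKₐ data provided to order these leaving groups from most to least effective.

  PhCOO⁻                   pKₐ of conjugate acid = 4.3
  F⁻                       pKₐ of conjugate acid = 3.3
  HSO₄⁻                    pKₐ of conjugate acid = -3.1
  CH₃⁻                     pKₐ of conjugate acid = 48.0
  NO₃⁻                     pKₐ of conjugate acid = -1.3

Lower conjugate-acid pKₐ ⇒ weaker base ⇒ better leaving group.
Sorting by the given values: HSO₄⁻ (-3.1), NO₃⁻ (-1.3), F⁻ (3.3), PhCOO⁻ (4.3), CH₃⁻ (48.0).

HSO₄⁻ > NO₃⁻ > F⁻ > PhCOO⁻ > CH₃⁻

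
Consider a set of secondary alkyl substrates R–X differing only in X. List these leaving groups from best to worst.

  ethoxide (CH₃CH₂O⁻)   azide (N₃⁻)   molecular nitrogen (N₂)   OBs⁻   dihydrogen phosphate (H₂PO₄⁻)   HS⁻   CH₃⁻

molecular nitrogen (N₂): no meaningful conjugate acid; N₂ departs as an exceptionally stable neutral molecule
OBs⁻: pKₐ(p-BrC₆H₄SO₃H) ≈ -2.8
dihydrogen phosphate (H₂PO₄⁻): pKₐ(H₃PO₄) ≈ 2.1
azide (N₃⁻): pKₐ(HN₃) ≈ 4.7
HS⁻: pKₐ(H₂S) ≈ 7
ethoxide (CH₃CH₂O⁻): pKₐ(CH₃CH₂OH) ≈ 16
CH₃⁻: pKₐ(CH₄) ≈ 48

molecular nitrogen (N₂) > OBs⁻ > dihydrogen phosphate (H₂PO₄⁻) > azide (N₃⁻) > HS⁻ > ethoxide (CH₃CH₂O⁻) > CH₃⁻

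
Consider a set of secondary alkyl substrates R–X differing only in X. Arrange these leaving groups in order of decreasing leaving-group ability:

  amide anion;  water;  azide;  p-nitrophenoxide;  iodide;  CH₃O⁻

A good leaving group is a weak base: the lower the pKₐ of its conjugate acid, the more readily it departs.
iodide: pKₐ(HI) ≈ -10 — large, highly polarisable; very weak base
water: pKₐ(H₃O⁺) ≈ -1.7 — neutral; leaves from a protonated alcohol (R–OH₂⁺)
azide: pKₐ(HN₃) ≈ 4.7
p-nitrophenoxide: pKₐ(p-nitrophenol) ≈ 7.2 — nitro group delocalises the charge; the classic chromogenic LG
CH₃O⁻: pKₐ(CH₃OH) ≈ 15.5 — strong base; alkoxides do not leave unassisted
amide anion: pKₐ(NH₃) ≈ 38 — extremely strong base; never a leaving group

iodide > water > azide > p-nitrophenoxide > CH₃O⁻ > amide anion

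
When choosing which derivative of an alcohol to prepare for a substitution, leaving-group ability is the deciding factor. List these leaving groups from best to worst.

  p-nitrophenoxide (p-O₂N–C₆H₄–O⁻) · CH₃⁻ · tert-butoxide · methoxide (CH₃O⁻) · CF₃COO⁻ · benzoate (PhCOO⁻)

A good leaving group is a weak base: the lower the pKₐ of its conjugate acid, the more readily it departs.
CF₃COO⁻: pKₐ(CF₃COOH) ≈ 0.2
benzoate (PhCOO⁻): pKₐ(C₆H₅COOH) ≈ 4.2
p-nitrophenoxide (p-O₂N–C₆H₄–O⁻): pKₐ(p-nitrophenol) ≈ 7.2
methoxide (CH₃O⁻): pKₐ(CH₃OH) ≈ 15.5 — strong base; alkoxides do not leave unassisted
tert-butoxide: pKₐ(t-BuOH) ≈ 18 — bulky, strongly basic alkoxide
CH₃⁻: pKₐ(CH₄) ≈ 48

CF₃COO⁻ > benzoate (PhCOO⁻) > p-nitrophenoxide (p-O₂N–C₆H₄–O⁻) > methoxide (CH₃O⁻) > tert-butoxide > CH₃⁻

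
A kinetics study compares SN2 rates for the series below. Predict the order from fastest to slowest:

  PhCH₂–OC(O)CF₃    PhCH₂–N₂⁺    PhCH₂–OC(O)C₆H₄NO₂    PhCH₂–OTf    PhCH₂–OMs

PhCH₂–N₂⁺ > PhCH₂–OTf > PhCH₂–OMs > PhCH₂–OC(O)CF₃ > PhCH₂–OC(O)C₆H₄NO₂

The skeletons are identical, so relative rate is governed entirely by leaving-group ability.
A good leaving group is a weak base: the lower the pKₐ of its conjugate acid, the more readily it departs.
PhCH₂–N₂⁺ loses N₂: no meaningful conjugate acid; N₂ departs as an exceptionally stable neutral molecule
PhCH₂–OTf loses OTf⁻: pKₐ(CF₃SO₃H (triflic acid)) ≈ -14
PhCH₂–OMs loses OMs⁻: pKₐ(CH₃SO₃H (MsOH)) ≈ -1.9
PhCH₂–OC(O)CF₃ loses CF₃COO⁻: pKₐ(CF₃COOH) ≈ 0.2
PhCH₂–OC(O)C₆H₄NO₂ loses p-O₂N–C₆H₄–COO⁻: pKₐ(p-nitrobenzoic acid) ≈ 3.4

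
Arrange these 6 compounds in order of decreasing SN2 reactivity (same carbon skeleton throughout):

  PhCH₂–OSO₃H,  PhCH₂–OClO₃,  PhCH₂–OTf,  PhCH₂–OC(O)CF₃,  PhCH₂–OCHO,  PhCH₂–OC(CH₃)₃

With the same alkyl group throughout, only the leaving group differentiates the rates.
Leaving-group ability tracks the stability of the departed species; conjugate-acid pKₐ is the usual yardstick (lower pKₐ → better LG).
PhCH₂–OTf loses OTf⁻: pKₐ(CF₃SO₃H (triflic acid)) ≈ -14
PhCH₂–OClO₃ loses ClO₄⁻: pKₐ(HClO₄) ≈ -10
PhCH₂–OSO₃H loses HSO₄⁻: pKₐ(H₂SO₄) ≈ -3
PhCH₂–OC(O)CF₃ loses CF₃COO⁻: pKₐ(CF₃COOH) ≈ 0.2
PhCH₂–OCHO loses HCOO⁻: pKₐ(HCOOH) ≈ 3.8
PhCH₂–OC(CH₃)₃ loses (CH₃)₃CO⁻: pKₐ(t-BuOH) ≈ 18

PhCH₂–OTf > PhCH₂–OClO₃ > PhCH₂–OSO₃H > PhCH₂–OC(O)CF₃ > PhCH₂–OCHO > PhCH₂–OC(CH₃)₃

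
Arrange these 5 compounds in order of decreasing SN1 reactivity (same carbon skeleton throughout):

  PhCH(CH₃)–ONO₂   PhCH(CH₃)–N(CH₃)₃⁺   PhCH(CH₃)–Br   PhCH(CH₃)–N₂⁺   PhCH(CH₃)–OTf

With the same alkyl group throughout, only the leaving group differentiates the rates.
The more stable X⁻ (or X) is on its own — i.e. the weaker a base it is — the better a leaving group it makes.
PhCH(CH₃)–N₂⁺ loses N₂: no meaningful conjugate acid; N₂ departs as an exceptionally stable neutral molecule
PhCH(CH₃)–OTf loses OTf⁻: pKₐ(CF₃SO₃H (triflic acid)) ≈ -14
PhCH(CH₃)–Br loses Br⁻: pKₐ(HBr) ≈ -9
PhCH(CH₃)–ONO₂ loses NO₃⁻: pKₐ(HNO₃) ≈ -1.3
PhCH(CH₃)–N(CH₃)₃⁺ loses NR'₃: pKₐ(R'₃NH⁺) ≈ 10.7

PhCH(CH₃)–N₂⁺ > PhCH(CH₃)–OTf > PhCH(CH₃)–Br > PhCH(CH₃)–ONO₂ > PhCH(CH₃)–N(CH₃)₃⁺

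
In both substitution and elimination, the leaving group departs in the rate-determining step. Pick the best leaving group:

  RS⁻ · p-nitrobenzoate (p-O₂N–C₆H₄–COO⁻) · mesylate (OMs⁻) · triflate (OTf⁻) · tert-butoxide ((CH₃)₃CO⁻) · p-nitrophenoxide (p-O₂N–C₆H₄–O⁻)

Leaving-group ability tracks the stability of the departed species; conjugate-acid pKₐ is the usual yardstick (lower pKₐ → better LG).
triflate (OTf⁻): pKₐ(CF₃SO₃H (triflic acid)) ≈ -14
mesylate (OMs⁻): pKₐ(CH₃SO₃H (MsOH)) ≈ -1.9
p-nitrobenzoate (p-O₂N–C₆H₄–COO⁻): pKₐ(p-nitrobenzoic acid) ≈ 3.4
p-nitrophenoxide (p-O₂N–C₆H₄–O⁻): pKₐ(p-nitrophenol) ≈ 7.2
RS⁻: pKₐ(RSH (a thiol)) ≈ 10.5
tert-butoxide ((CH₃)₃CO⁻): pKₐ(t-BuOH) ≈ 18

triflate (OTf⁻)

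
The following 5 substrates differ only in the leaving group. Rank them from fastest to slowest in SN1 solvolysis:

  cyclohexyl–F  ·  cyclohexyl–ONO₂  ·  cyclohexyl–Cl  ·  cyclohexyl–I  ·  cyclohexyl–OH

With the same alkyl group throughout, only the leaving group differentiates the rates.
The more stable X⁻ (or X) is on its own — i.e. the weaker a base it is — the better a leaving group it makes.
cyclohexyl–I loses I⁻: pKₐ(HI) ≈ -10
cyclohexyl–Cl loses Cl⁻: pKₐ(HCl) ≈ -7
cyclohexyl–ONO₂ loses NO₃⁻: pKₐ(HNO₃) ≈ -1.3
cyclohexyl–F loses F⁻: pKₐ(HF) ≈ 3.2
cyclohexyl–OH loses OH⁻: pKₐ(H₂O) ≈ 15.7

cyclohexyl–I > cyclohexyl–Cl > cyclohexyl–ONO₂ > cyclohexyl–F > cyclohexyl–OH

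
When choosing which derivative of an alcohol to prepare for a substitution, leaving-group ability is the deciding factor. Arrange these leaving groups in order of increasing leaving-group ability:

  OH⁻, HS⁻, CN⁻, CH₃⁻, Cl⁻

Rank by basicity of the departing species: weakest base leaves most easily.
Cl⁻: pKₐ(HCl) ≈ -7
HS⁻: pKₐ(H₂S) ≈ 7
CN⁻: pKₐ(HCN) ≈ 9.2
OH⁻: pKₐ(H₂O) ≈ 15.7
CH₃⁻: pKₐ(CH₄) ≈ 48
The question asks for worst first, so the sequence is read in increasing leaving-group ability.

CH₃⁻ < OH⁻ < CN⁻ < HS⁻ < Cl⁻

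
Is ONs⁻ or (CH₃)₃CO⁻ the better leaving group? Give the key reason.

ONs⁻ is the better leaving group.
pKₐ(p-O₂NC₆H₄SO₃H) ≈ -3.5 versus pKₐ(t-BuOH) ≈ 18: ONs⁻ is the much weaker base.
P-nitro group further stabilises the sulfonate.

ONs⁻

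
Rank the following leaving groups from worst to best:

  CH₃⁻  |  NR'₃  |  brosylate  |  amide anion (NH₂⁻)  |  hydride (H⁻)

Leaving-group ability tracks the stability of the departed species; conjugate-acid pKₐ is the usual yardstick (lower pKₐ → better LG).
brosylate: pKₐ(p-BrC₆H₄SO₃H) ≈ -2.8
NR'₃: pKₐ(R'₃NH⁺) ≈ 10.7
hydride (H⁻): pKₐ(H₂) ≈ 36
amide anion (NH₂⁻): pKₐ(NH₃) ≈ 38
CH₃⁻: pKₐ(CH₄) ≈ 48
The question asks for worst first, so the sequence is read in increasing leaving-group ability.

CH₃⁻ < amide anion (NH₂⁻) < hydride (H⁻) < NR'₃ < brosylate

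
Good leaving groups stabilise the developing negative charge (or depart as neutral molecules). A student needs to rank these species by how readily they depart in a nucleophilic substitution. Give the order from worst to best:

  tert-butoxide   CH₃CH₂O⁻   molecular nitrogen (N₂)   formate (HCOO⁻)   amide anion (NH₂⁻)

A good leaving group is a weak base: the lower the pKₐ of its conjugate acid, the more readily it departs.
molecular nitrogen (N₂): no meaningful conjugate acid; N₂ departs as an exceptionally stable neutral molecule
formate (HCOO⁻): pKₐ(HCOOH) ≈ 3.8
CH₃CH₂O⁻: pKₐ(CH₃CH₂OH) ≈ 16
tert-butoxide: pKₐ(t-BuOH) ≈ 18
amide anion (NH₂⁻): pKₐ(NH₃) ≈ 38
Listed from poorest to best leaving group as asked.

amide anion (NH₂⁻) < tert-butoxide < CH₃CH₂O⁻ < formate (HCOO⁻) < molecular nitrogen (N₂)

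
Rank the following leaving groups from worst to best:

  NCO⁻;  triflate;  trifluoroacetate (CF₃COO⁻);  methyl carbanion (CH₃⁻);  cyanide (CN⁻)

methyl carbanion (CH₃⁻) < cyanide (CN⁻) < NCO⁻ < trifluoroacetate (CF₃COO⁻) < triflate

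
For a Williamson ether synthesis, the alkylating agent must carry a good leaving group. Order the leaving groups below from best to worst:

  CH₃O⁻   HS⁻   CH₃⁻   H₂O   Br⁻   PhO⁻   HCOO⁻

The more stable X⁻ (or X) is on its own — i.e. the weaker a base it is — the better a leaving group it makes.
Br⁻: pKₐ(HBr) ≈ -9
H₂O: pKₐ(H₃O⁺) ≈ -1.7
HCOO⁻: pKₐ(HCOOH) ≈ 3.8
HS⁻: pKₐ(H₂S) ≈ 7
PhO⁻: pKₐ(C₆H₅OH (phenol)) ≈ 10
CH₃O⁻: pKₐ(CH₃OH) ≈ 15.5
CH₃⁻: pKₐ(CH₄) ≈ 48

Br⁻ > H₂O > HCOO⁻ > HS⁻ > PhO⁻ > CH₃O⁻ > CH₃⁻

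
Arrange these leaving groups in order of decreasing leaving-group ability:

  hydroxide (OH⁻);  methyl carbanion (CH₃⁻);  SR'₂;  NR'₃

SR'₂ > NR'₃ > hydroxide (OH⁻) > methyl carbanion (CH₃⁻)

Rank by basicity of the departing species: weakest base leaves most easily.
SR'₂: pKₐ(R'₂SH⁺) ≈ -7
NR'₃: pKₐ(R'₃NH⁺) ≈ 10.7
hydroxide (OH⁻): pKₐ(H₂O) ≈ 15.7
methyl carbanion (CH₃⁻): pKₐ(CH₄) ≈ 48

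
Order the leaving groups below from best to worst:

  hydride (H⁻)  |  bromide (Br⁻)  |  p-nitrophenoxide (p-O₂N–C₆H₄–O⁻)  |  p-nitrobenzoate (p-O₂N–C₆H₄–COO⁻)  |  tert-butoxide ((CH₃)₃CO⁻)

The more stable X⁻ (or X) is on its own — i.e. the weaker a base it is — the better a leaving group it makes.
bromide (Br⁻): pKₐ(HBr) ≈ -9
p-nitrobenzoate (p-O₂N–C₆H₄–COO⁻): pKₐ(p-nitrobenzoic acid) ≈ 3.4
p-nitrophenoxide (p-O₂N–C₆H₄–O⁻): pKₐ(p-nitrophenol) ≈ 7.2
tert-butoxide ((CH₃)₃CO⁻): pKₐ(t-BuOH) ≈ 18
hydride (H⁻): pKₐ(H₂) ≈ 36

bromide (Br⁻) > p-nitrobenzoate (p-O₂N–C₆H₄–COO⁻) > p-nitrophenoxide (p-O₂N–C₆H₄–O⁻) > tert-butoxide ((CH₃)₃CO⁻) > hydride (H⁻)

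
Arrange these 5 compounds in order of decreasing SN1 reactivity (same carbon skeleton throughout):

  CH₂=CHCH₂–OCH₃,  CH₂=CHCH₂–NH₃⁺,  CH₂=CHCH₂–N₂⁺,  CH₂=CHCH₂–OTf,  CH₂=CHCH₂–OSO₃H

CH₂=CHCH₂–N₂⁺ > CH₂=CHCH₂–OTf > CH₂=CHCH₂–OSO₃H > CH₂=CHCH₂–NH₃⁺ > CH₂=CHCH₂–OCH₃

Identical carbon frameworks mean the comparison reduces to leaving-group quality.
Rank by basicity of the departing species: weakest base leaves most easily.
CH₂=CHCH₂–N₂⁺ loses N₂: no meaningful conjugate acid; N₂ departs as an exceptionally stable neutral molecule
CH₂=CHCH₂–OTf loses OTf⁻: pKₐ(CF₃SO₃H (triflic acid)) ≈ -14
CH₂=CHCH₂–OSO₃H loses HSO₄⁻: pKₐ(H₂SO₄) ≈ -3
CH₂=CHCH₂–NH₃⁺ loses NH₃: pKₐ(NH₄⁺) ≈ 9.2
CH₂=CHCH₂–OCH₃ loses CH₃O⁻: pKₐ(CH₃OH) ≈ 15.5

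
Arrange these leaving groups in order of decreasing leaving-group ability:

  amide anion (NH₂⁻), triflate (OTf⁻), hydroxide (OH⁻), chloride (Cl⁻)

triflate (OTf⁻): pKₐ(CF₃SO₃H (triflic acid)) ≈ -14
chloride (Cl⁻): pKₐ(HCl) ≈ -7
hydroxide (OH⁻): pKₐ(H₂O) ≈ 15.7
amide anion (NH₂⁻): pKₐ(NH₃) ≈ 38

triflate (OTf⁻) > chloride (Cl⁻) > hydroxide (OH⁻) > amide anion (NH₂⁻)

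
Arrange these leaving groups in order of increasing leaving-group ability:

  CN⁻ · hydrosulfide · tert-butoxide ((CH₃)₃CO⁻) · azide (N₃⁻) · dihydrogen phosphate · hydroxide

tert-butoxide ((CH₃)₃CO⁻) < hydroxide < CN⁻ < hydrosulfide < azide (N₃⁻) < dihydrogen phosphate

dihydrogen phosphate: pKₐ(H₃PO₄) ≈ 2.1
azide (N₃⁻): pKₐ(HN₃) ≈ 4.7
hydrosulfide: pKₐ(H₂S) ≈ 7
CN⁻: pKₐ(HCN) ≈ 9.2
hydroxide: pKₐ(H₂O) ≈ 15.7
tert-butoxide ((CH₃)₃CO⁻): pKₐ(t-BuOH) ≈ 18
Listed from poorest to best leaving group as asked.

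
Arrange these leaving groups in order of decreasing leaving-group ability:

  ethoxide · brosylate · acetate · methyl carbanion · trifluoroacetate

brosylate > trifluoroacetate > acetate > ethoxide > methyl carbanion

brosylate: pKₐ(p-BrC₆H₄SO₃H) ≈ -2.8 — arenesulfonate with a p-bromo substituent
trifluoroacetate: pKₐ(CF₃COOH) ≈ 0.2
acetate: pKₐ(CH₃COOH) ≈ 4.8
ethoxide: pKₐ(CH₃CH₂OH) ≈ 16 — strong base; alkoxides do not leave unassisted
methyl carbanion: pKₐ(CH₄) ≈ 48 — unstabilised carbanion; the worst conceivable leaving group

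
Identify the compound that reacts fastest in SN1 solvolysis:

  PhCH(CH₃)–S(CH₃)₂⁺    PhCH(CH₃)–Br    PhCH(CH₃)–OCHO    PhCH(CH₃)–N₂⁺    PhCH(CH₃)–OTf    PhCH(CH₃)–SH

With the same alkyl group throughout, only the leaving group differentiates the rates.
A good leaving group is a weak base: the lower the pKₐ of its conjugate acid, the more readily it departs.
PhCH(CH₃)–N₂⁺ loses N₂: no meaningful conjugate acid; N₂ departs as an exceptionally stable neutral molecule
PhCH(CH₃)–OTf loses OTf⁻: pKₐ(CF₃SO₃H (triflic acid)) ≈ -14
PhCH(CH₃)–Br loses Br⁻: pKₐ(HBr) ≈ -9
PhCH(CH₃)–S(CH₃)₂⁺ loses SR'₂: pKₐ(R'₂SH⁺) ≈ -7
PhCH(CH₃)–OCHO loses HCOO⁻: pKₐ(HCOOH) ≈ 3.8
PhCH(CH₃)–SH loses HS⁻: pKₐ(H₂S) ≈ 7

PhCH(CH₃)–N₂⁺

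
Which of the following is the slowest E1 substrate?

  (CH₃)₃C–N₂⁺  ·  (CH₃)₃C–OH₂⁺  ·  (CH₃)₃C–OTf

(CH₃)₃C–OH₂⁺

Identical carbon frameworks mean the comparison reduces to leaving-group quality.
Rank by basicity of the departing species: weakest base leaves most easily.
(CH₃)₃C–N₂⁺ loses N₂: no meaningful conjugate acid; N₂ departs as an exceptionally stable neutral molecule
(CH₃)₃C–OTf loses OTf⁻: pKₐ(CF₃SO₃H (triflic acid)) ≈ -14
(CH₃)₃C–OH₂⁺ loses H₂O: pKₐ(H₃O⁺) ≈ -1.7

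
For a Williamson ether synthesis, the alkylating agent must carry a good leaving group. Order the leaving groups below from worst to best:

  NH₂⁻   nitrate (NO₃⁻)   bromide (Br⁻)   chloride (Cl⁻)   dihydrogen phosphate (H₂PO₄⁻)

bromide (Br⁻): pKₐ(HBr) ≈ -9
chloride (Cl⁻): pKₐ(HCl) ≈ -7
nitrate (NO₃⁻): pKₐ(HNO₃) ≈ -1.3
dihydrogen phosphate (H₂PO₄⁻): pKₐ(H₃PO₄) ≈ 2.1
NH₂⁻: pKₐ(NH₃) ≈ 38
Reversing gives the worst-to-best order requested.

NH₂⁻ < dihydrogen phosphate (H₂PO₄⁻) < nitrate (NO₃⁻) < chloride (Cl⁻) < bromide (Br⁻)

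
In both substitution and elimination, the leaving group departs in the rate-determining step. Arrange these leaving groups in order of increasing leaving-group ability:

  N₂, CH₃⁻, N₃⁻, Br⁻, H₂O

Leaving-group ability tracks the stability of the departed species; conjugate-acid pKₐ is the usual yardstick (lower pKₐ → better LG).
N₂: no meaningful conjugate acid; N₂ departs as an exceptionally stable neutral molecule
Br⁻: pKₐ(HBr) ≈ -9 — weak base; good leaving group
H₂O: pKₐ(H₃O⁺) ≈ -1.7 — neutral; leaves from a protonated alcohol (R–OH₂⁺)
N₃⁻: pKₐ(HN₃) ≈ 4.7
CH₃⁻: pKₐ(CH₄) ≈ 48 — unstabilised carbanion; the worst conceivable leaving group
The question asks for worst first, so the sequence is read in increasing leaving-group ability.

CH₃⁻ < N₃⁻ < H₂O < Br⁻ < N₂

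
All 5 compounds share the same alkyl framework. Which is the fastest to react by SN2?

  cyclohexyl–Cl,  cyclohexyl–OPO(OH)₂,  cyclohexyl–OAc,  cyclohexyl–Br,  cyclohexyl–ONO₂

With the same alkyl group throughout, only the leaving group differentiates the rates.
Rank by basicity of the departing species: weakest base leaves most easily.
cyclohexyl–Br loses Br⁻: pKₐ(HBr) ≈ -9
cyclohexyl–Cl loses Cl⁻: pKₐ(HCl) ≈ -7
cyclohexyl–ONO₂ loses NO₃⁻: pKₐ(HNO₃) ≈ -1.3
cyclohexyl–OPO(OH)₂ loses H₂PO₄⁻: pKₐ(H₃PO₄) ≈ 2.1
cyclohexyl–OAc loses AcO⁻: pKₐ(CH₃COOH) ≈ 4.8

cyclohexyl–Br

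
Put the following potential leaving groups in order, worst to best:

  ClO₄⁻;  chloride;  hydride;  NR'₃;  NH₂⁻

NH₂⁻ < hydride < NR'₃ < chloride < ClO₄⁻

A good leaving group is a weak base: the lower the pKₐ of its conjugate acid, the more readily it departs.
ClO₄⁻: pKₐ(HClO₄) ≈ -10 — extremely weak base; rarely used for safety reasons
chloride: pKₐ(HCl) ≈ -7 — moderately weak base
NR'₃: pKₐ(R'₃NH⁺) ≈ 10.7
hydride: pKₐ(H₂) ≈ 36 — extremely strong base; leaves only in special hydride-transfer contexts
NH₂⁻: pKₐ(NH₃) ≈ 38
Listed from poorest to best leaving group as asked.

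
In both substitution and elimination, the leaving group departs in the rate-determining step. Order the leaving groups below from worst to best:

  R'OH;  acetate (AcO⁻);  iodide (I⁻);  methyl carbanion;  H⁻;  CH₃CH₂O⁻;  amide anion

methyl carbanion < amide anion < H⁻ < CH₃CH₂O⁻ < acetate (AcO⁻) < R'OH < iodide (I⁻)

Leaving-group ability tracks the stability of the departed species; conjugate-acid pKₐ is the usual yardstick (lower pKₐ → better LG).
iodide (I⁻): pKₐ(HI) ≈ -10 — large, highly polarisable; very weak base
R'OH: pKₐ(R'OH₂⁺) ≈ -2.4 — neutral; leaves from a protonated ether (an oxonium ion, R–O(H)R'⁺)
acetate (AcO⁻): pKₐ(CH₃COOH) ≈ 4.8 — resonance-stabilised but still a weak base
CH₃CH₂O⁻: pKₐ(CH₃CH₂OH) ≈ 16
H⁻: pKₐ(H₂) ≈ 36
amide anion: pKₐ(NH₃) ≈ 38 — extremely strong base; never a leaving group
methyl carbanion: pKₐ(CH₄) ≈ 48 — unstabilised carbanion; the worst conceivable leaving group
The question asks for worst first, so the sequence is read in increasing leaving-group ability.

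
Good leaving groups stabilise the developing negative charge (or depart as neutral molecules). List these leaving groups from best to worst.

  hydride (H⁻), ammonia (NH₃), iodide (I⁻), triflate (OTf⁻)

A good leaving group is a weak base: the lower the pKₐ of its conjugate acid, the more readily it departs.
triflate (OTf⁻): pKₐ(CF₃SO₃H (triflic acid)) ≈ -14
iodide (I⁻): pKₐ(HI) ≈ -10
ammonia (NH₃): pKₐ(NH₄⁺) ≈ 9.2
hydride (H⁻): pKₐ(H₂) ≈ 36

triflate (OTf⁻) > iodide (I⁻) > ammonia (NH₃) > hydride (H⁻)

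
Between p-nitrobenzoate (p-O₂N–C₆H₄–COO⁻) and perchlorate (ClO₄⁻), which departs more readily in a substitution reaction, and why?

perchlorate (ClO₄⁻)

perchlorate (ClO₄⁻) is the better leaving group.
pKₐ(HClO₄) ≈ -10 versus pKₐ(p-nitrobenzoic acid) ≈ 3.4: perchlorate (ClO₄⁻) is the much weaker base.
Extremely weak base; rarely used for safety reasons.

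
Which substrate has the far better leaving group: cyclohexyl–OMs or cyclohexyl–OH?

cyclohexyl–OMs

From cyclohexyl–OH the departing group would be OH⁻ (pKₐ(H₂O) ≈ 15.7). Strong base; essentially never leaves without prior activation.
From cyclohexyl–OMs the leaving group is OMs⁻ (pKₐ(CH₃SO₃H (MsOH)) ≈ -1.9). Resonance-delocalised alkanesulfonate.
(In practice cyclohexyl–OMs is made from cyclohexyl–OH by treatment with MsCl / Et₃N, converting the hydroxyl into a mesylate.)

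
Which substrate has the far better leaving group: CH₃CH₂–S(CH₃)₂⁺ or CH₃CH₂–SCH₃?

From CH₃CH₂–SCH₃ the departing group would be RS⁻ (pKₐ(RSH (a thiol)) ≈ 10.5). Moderately basic; rarely leaves without activation.
From CH₃CH₂–S(CH₃)₂⁺ the leaving group is SR'₂ (pKₐ(R'₂SH⁺) ≈ -7). Neutral; leaves from a sulfonium salt (R–SR'₂⁺).
(In practice CH₃CH₂–S(CH₃)₂⁺ is made from CH₃CH₂–SCH₃ by S-methylation with CH₃I, allowing neutral dimethyl sulfide, rather than methanethiolate, to depart.)

CH₃CH₂–S(CH₃)₂⁺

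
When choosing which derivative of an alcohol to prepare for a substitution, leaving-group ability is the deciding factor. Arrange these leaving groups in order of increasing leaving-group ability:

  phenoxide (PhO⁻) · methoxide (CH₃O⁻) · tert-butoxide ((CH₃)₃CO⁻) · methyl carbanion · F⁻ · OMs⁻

A good leaving group is a weak base: the lower the pKₐ of its conjugate acid, the more readily it departs.
OMs⁻: pKₐ(CH₃SO₃H (MsOH)) ≈ -1.9
F⁻: pKₐ(HF) ≈ 3.2
phenoxide (PhO⁻): pKₐ(C₆H₅OH (phenol)) ≈ 10
methoxide (CH₃O⁻): pKₐ(CH₃OH) ≈ 15.5
tert-butoxide ((CH₃)₃CO⁻): pKₐ(t-BuOH) ≈ 18
methyl carbanion: pKₐ(CH₄) ≈ 48
The question asks for worst first, so the sequence is read in increasing leaving-group ability.

methyl carbanion < tert-butoxide ((CH₃)₃CO⁻) < methoxide (CH₃O⁻) < phenoxide (PhO⁻) < F⁻ < OMs⁻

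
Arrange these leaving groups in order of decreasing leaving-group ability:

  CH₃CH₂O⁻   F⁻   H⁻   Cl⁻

The more stable X⁻ (or X) is on its own — i.e. the weaker a base it is — the better a leaving group it makes.
Cl⁻: pKₐ(HCl) ≈ -7
F⁻: pKₐ(HF) ≈ 3.2 — small and strongly basic; the poor halide leaving group
CH₃CH₂O⁻: pKₐ(CH₃CH₂OH) ≈ 16 — strong base; alkoxides do not leave unassisted
H⁻: pKₐ(H₂) ≈ 36 — extremely strong base; leaves only in special hydride-transfer contexts

Cl⁻ > F⁻ > CH₃CH₂O⁻ > H⁻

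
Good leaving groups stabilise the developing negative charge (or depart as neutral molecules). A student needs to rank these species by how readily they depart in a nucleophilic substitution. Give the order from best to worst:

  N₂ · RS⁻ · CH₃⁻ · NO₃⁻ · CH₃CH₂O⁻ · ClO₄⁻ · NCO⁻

N₂ > ClO₄⁻ > NO₃⁻ > NCO⁻ > RS⁻ > CH₃CH₂O⁻ > CH₃⁻

Rank by basicity of the departing species: weakest base leaves most easily.
N₂: no meaningful conjugate acid; N₂ departs as an exceptionally stable neutral molecule
ClO₄⁻: pKₐ(HClO₄) ≈ -10
NO₃⁻: pKₐ(HNO₃) ≈ -1.3
NCO⁻: pKₐ(HOCN) ≈ 3.5
RS⁻: pKₐ(RSH (a thiol)) ≈ 10.5
CH₃CH₂O⁻: pKₐ(CH₃CH₂OH) ≈ 16
CH₃⁻: pKₐ(CH₄) ≈ 48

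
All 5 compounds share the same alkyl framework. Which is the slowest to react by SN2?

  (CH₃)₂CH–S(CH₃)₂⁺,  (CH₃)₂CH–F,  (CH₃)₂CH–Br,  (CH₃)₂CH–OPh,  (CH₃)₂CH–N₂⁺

The skeletons are identical, so relative rate is governed entirely by leaving-group ability.
The more stable X⁻ (or X) is on its own — i.e. the weaker a base it is — the better a leaving group it makes.
(CH₃)₂CH–N₂⁺ loses N₂: no meaningful conjugate acid; N₂ departs as an exceptionally stable neutral molecule
(CH₃)₂CH–Br loses Br⁻: pKₐ(HBr) ≈ -9
(CH₃)₂CH–S(CH₃)₂⁺ loses SR'₂: pKₐ(R'₂SH⁺) ≈ -7
(CH₃)₂CH–F loses F⁻: pKₐ(HF) ≈ 3.2
(CH₃)₂CH–OPh loses PhO⁻: pKₐ(C₆H₅OH (phenol)) ≈ 10

(CH₃)₂CH–OPh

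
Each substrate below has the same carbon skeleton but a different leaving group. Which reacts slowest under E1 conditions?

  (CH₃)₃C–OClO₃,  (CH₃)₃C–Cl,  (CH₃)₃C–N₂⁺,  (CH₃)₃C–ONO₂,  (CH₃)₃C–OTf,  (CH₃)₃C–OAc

(CH₃)₃C–OAc

Identical carbon frameworks mean the comparison reduces to leaving-group quality.
The more stable X⁻ (or X) is on its own — i.e. the weaker a base it is — the better a leaving group it makes.
(CH₃)₃C–N₂⁺ loses N₂: no meaningful conjugate acid; N₂ departs as an exceptionally stable neutral molecule
(CH₃)₃C–OTf loses OTf⁻: pKₐ(CF₃SO₃H (triflic acid)) ≈ -14
(CH₃)₃C–OClO₃ loses ClO₄⁻: pKₐ(HClO₄) ≈ -10
(CH₃)₃C–Cl loses Cl⁻: pKₐ(HCl) ≈ -7
(CH₃)₃C–ONO₂ loses NO₃⁻: pKₐ(HNO₃) ≈ -1.3
(CH₃)₃C–OAc loses AcO⁻: pKₐ(CH₃COOH) ≈ 4.8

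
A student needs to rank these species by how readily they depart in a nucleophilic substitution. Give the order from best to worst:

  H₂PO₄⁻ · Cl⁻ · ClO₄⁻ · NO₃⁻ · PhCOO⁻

The more stable X⁻ (or X) is on its own — i.e. the weaker a base it is — the better a leaving group it makes.
ClO₄⁻: pKₐ(HClO₄) ≈ -10 — extremely weak base; rarely used for safety reasons
Cl⁻: pKₐ(HCl) ≈ -7
NO₃⁻: pKₐ(HNO₃) ≈ -1.3 — resonance-delocalised over three oxygens
H₂PO₄⁻: pKₐ(H₃PO₄) ≈ 2.1 — moderate base; biological leaving group after further activation
PhCOO⁻: pKₐ(C₆H₅COOH) ≈ 4.2

ClO₄⁻ > Cl⁻ > NO₃⁻ > H₂PO₄⁻ > PhCOO⁻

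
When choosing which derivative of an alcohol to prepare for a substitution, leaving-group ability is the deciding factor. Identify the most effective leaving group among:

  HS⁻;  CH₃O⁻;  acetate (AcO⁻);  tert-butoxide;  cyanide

The more stable X⁻ (or X) is on its own — i.e. the weaker a base it is — the better a leaving group it makes.
acetate (AcO⁻): pKₐ(CH₃COOH) ≈ 4.8
HS⁻: pKₐ(H₂S) ≈ 7
cyanide: pKₐ(HCN) ≈ 9.2
CH₃O⁻: pKₐ(CH₃OH) ≈ 15.5
tert-butoxide: pKₐ(t-BuOH) ≈ 18

acetate (AcO⁻)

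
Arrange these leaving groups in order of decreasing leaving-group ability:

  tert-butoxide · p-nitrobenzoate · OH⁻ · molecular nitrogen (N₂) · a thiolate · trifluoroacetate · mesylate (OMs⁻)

A good leaving group is a weak base: the lower the pKₐ of its conjugate acid, the more readily it departs.
molecular nitrogen (N₂): no meaningful conjugate acid; N₂ departs as an exceptionally stable neutral molecule
mesylate (OMs⁻): pKₐ(CH₃SO₃H (MsOH)) ≈ -1.9
trifluoroacetate: pKₐ(CF₃COOH) ≈ 0.2
p-nitrobenzoate: pKₐ(p-nitrobenzoic acid) ≈ 3.4 — electron-withdrawing nitro group stabilises the carboxylate
a thiolate: pKₐ(RSH (a thiol)) ≈ 10.5 — moderately basic; rarely leaves without activation
OH⁻: pKₐ(H₂O) ≈ 15.7
tert-butoxide: pKₐ(t-BuOH) ≈ 18 — bulky, strongly basic alkoxide

molecular nitrogen (N₂) > mesylate (OMs⁻) > trifluoroacetate > p-nitrobenzoate > a thiolate > OH⁻ > tert-butoxide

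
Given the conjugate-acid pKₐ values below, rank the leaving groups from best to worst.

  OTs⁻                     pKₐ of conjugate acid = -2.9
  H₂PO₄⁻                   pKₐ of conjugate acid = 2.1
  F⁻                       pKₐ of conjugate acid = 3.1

OTs⁻ > H₂PO₄⁻ > F⁻

Lower conjugate-acid pKₐ ⇒ weaker base ⇒ better leaving group.
Sorting by the given values: OTs⁻ (-2.9), H₂PO₄⁻ (2.1), F⁻ (3.1).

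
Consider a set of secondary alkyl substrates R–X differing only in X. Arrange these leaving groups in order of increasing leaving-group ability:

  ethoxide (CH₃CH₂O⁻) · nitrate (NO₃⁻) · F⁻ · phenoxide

The more stable X⁻ (or X) is on its own — i.e. the weaker a base it is — the better a leaving group it makes.
nitrate (NO₃⁻): pKₐ(HNO₃) ≈ -1.3
F⁻: pKₐ(HF) ≈ 3.2
phenoxide: pKₐ(C₆H₅OH (phenol)) ≈ 10
ethoxide (CH₃CH₂O⁻): pKₐ(CH₃CH₂OH) ≈ 16 — strong base; alkoxides do not leave unassisted
Reversing gives the worst-to-best order requested.

ethoxide (CH₃CH₂O⁻) < phenoxide < F⁻ < nitrate (NO₃⁻)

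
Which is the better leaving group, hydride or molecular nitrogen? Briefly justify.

molecular nitrogen is the better leaving group.
N₂ is the ultimate leaving group — it departs as an exceptionally stable neutral molecule, whereas hydride (pKₐ(H₂) ≈ 36) is far more basic.

molecular nitrogen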